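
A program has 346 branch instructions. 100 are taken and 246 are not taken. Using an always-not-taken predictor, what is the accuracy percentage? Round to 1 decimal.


Predictor: always-not-taken
Correct predictions = 246
Accuracy = 246 / 346 * 100 = 71.1%

71.1


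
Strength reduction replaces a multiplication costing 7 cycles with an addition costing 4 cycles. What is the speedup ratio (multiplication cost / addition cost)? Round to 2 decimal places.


Ratio = mult_cost / add_cost = 7 / 4 = 1.75

1.75


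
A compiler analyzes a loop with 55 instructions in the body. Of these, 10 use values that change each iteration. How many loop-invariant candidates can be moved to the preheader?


Invariant candidates = total - loop-dependent
= 55 - 10 = 45

45


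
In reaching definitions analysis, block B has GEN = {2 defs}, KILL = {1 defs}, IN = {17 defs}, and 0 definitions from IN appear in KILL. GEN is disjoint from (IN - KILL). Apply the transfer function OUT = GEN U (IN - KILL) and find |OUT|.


IN - KILL: 17 - 0 = 17 surviving definitions
OUT = GEN + surviving = 2 + 17 = 19

19


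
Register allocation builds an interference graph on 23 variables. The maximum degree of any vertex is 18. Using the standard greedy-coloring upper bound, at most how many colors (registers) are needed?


Greedy coloring never needs more than (max_degree + 1) colors: when coloring a vertex, at most max_degree neighbors are already colored.
Upper bound = 18 + 1 = 19

19


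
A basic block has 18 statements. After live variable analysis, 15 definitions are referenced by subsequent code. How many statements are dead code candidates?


Dead code = total statements - live definitions
= 18 - 15 = 3

3


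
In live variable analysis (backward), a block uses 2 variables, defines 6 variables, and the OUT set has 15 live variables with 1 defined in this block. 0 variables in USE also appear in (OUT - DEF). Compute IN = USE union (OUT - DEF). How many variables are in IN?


OUT - DEF: 15 - 1 = 14
|IN| = |USE| + |OUT - DEF| - |USE ∩ (OUT - DEF)| = 2 + 14 - 0 = 16

16


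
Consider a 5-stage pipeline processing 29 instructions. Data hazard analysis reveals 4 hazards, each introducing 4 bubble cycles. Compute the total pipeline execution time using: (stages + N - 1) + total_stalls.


Base cycles = 5 + 29 - 1 = 33
Total stalls = 4 * 4 = 16
Total = 33 + 16 = 49

49


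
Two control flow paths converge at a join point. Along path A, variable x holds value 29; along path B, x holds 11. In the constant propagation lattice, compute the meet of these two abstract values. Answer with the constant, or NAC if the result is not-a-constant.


Meet operation: if both paths give the same constant, result is that constant; if they differ, result is NAC (not-a-constant).
Path A: 29, Path B: 11 -> differ
Result: not-a-constant -> NAC

NAC


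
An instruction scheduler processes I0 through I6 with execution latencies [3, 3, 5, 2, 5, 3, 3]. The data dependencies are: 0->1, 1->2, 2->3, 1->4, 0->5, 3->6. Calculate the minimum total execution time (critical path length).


Compute longest path through dependency graph: dist(Ik) = max over predecessors of dist + latency(Ik).
dist(I0) = latency 3 = 3
dist(I1) = dist(I0) + 3 = 3 + 3 = 6
dist(I2) = dist(I1) + 5 = 6 + 5 = 11
dist(I3) = dist(I2) + 2 = 11 + 2 = 13
dist(I4) = dist(I1) + 5 = 6 + 5 = 11
dist(I5) = dist(I0) + 3 = 3 + 3 = 6
dist(I6) = dist(I3) + 3 = 13 + 3 = 16
Critical path = max dist = 16

16


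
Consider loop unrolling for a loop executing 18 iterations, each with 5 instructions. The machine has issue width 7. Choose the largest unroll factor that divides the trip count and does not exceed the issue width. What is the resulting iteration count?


Largest divisor of 18 <= 7 is 6
New iterations = 18 / 6 = 3

3


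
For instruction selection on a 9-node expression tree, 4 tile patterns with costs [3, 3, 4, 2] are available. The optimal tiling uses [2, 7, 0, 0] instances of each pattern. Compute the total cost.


Total cost = sum(count_i * cost_i)
= 2*3 + 7*3 + 0*4 + 0*2
= 27

27


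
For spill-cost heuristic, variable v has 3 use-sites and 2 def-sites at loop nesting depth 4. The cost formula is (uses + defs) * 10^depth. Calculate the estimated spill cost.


uses + defs = 3 + 2 = 5
10^4 = 10000
Spill cost = 5 * 10000 = 50000

50000


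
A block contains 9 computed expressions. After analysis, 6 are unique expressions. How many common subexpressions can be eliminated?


CSE count = total expressions - unique expressions
= 9 - 6 = 3

3


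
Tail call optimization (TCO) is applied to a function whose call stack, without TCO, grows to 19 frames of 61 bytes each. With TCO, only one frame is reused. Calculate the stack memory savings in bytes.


Without TCO: 19 * 61 = 1159 bytes
With TCO: reuse 1 frame = 61 bytes
Savings = 1159 - 61 = 1098

1098


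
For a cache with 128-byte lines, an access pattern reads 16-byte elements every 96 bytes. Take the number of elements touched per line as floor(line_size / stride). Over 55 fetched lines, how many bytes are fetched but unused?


Elements per line = floor(128 / 96) = 1
Bytes used per line = 1 * 16 = 16
Wasted per line = 128 - 16 = 112
Total wasted = 112 * 55 = 6160

6160


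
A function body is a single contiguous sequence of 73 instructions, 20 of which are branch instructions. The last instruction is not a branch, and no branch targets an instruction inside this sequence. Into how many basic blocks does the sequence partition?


With no in-sequence branch targets, the leaders are the first instruction plus the instruction after each branch.
Number of basic blocks = branches + 1
= 20 + 1 = 21

21


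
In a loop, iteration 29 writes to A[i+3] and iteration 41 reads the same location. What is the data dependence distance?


Distance = read iteration - write iteration
= 41 - 29 = 12

12


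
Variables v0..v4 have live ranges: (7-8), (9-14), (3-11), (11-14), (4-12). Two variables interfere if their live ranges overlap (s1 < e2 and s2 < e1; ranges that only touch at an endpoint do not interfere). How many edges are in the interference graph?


Check all pairs for overlapping intervals.
Two intervals (s1,e1) and (s2,e2) overlap if s1 < e2 and s2 < e1.
v0 (7-8) vs v1..v4: overlaps v2, v4 -> 2
v1 (9-14) vs v2..v4: overlaps v2, v3, v4 -> 3
v2 (3-11) vs v3..v4: overlaps v4 -> 1
v3 (11-14) vs v4: overlaps v4 -> 1
Total overlapping pairs = 2 + 3 + 1 + 1 = 7

7


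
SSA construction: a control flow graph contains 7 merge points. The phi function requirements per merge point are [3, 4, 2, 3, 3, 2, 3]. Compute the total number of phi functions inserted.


Total phi functions = sum of phi functions at each join node
= 3 + 4 + 2 + 3 + 3 + 2 + 3 = 20

20


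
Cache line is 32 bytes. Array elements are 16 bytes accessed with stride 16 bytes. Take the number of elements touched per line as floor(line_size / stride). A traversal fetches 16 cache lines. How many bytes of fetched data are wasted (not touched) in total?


Elements per line = floor(32 / 16) = 2
Bytes used per line = 2 * 16 = 32
Wasted per line = 32 - 32 = 0
Total wasted = 0 * 16 = 0

0


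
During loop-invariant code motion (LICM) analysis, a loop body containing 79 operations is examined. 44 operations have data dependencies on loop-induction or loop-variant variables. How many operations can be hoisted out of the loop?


Invariant candidates = total - loop-dependent
= 79 - 44 = 35

35


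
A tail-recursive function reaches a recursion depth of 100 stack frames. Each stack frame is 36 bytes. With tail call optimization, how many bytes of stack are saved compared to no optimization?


Without TCO: 100 * 36 = 3600 bytes
With TCO: reuse 1 frame = 36 bytes
Savings = 3600 - 36 = 3564

3564


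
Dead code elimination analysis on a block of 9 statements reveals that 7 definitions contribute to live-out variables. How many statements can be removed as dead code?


Dead code = total statements - live definitions
= 9 - 7 = 2

2


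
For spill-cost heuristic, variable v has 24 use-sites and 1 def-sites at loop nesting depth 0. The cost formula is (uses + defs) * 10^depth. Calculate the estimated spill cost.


uses + defs = 24 + 1 = 25
10^0 = 1
Spill cost = 25 * 1 = 25

25


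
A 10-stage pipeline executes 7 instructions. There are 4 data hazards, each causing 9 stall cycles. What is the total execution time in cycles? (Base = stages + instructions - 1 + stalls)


Base cycles = 10 + 7 - 1 = 16
Total stalls = 4 * 9 = 36
Total = 16 + 36 = 52

52


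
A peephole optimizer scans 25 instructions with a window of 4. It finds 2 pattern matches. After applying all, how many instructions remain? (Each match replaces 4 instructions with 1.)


Each match removes 3 instructions.
Total removed = 2 * 3 = 6
Remaining = 25 - 6 = 19

19


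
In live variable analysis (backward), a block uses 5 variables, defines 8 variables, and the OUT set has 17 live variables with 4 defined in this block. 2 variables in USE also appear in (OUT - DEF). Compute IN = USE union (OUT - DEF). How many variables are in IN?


OUT - DEF: 17 - 4 = 13
|IN| = |USE| + |OUT - DEF| - |USE ∩ (OUT - DEF)| = 5 + 13 - 2 = 16

16


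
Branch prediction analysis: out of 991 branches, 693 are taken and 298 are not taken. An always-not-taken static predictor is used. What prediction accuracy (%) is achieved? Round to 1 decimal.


Predictor: always-not-taken
Correct predictions = 298
Accuracy = 298 / 991 * 100 = 30.1%

30.1


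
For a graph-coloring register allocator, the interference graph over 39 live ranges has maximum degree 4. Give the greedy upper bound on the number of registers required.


Greedy coloring never needs more than (max_degree + 1) colors: when coloring a vertex, at most max_degree neighbors are already colored.
Upper bound = 4 + 1 = 5

5


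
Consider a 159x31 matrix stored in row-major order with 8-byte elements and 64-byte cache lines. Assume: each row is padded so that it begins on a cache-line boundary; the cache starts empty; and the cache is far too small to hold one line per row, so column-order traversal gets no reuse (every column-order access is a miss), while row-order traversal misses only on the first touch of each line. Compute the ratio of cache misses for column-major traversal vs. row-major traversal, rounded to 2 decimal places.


Each row occupies 31 * 8 = 248 bytes and starts on a line boundary, so it spans ceil(248 / 64) = 4 cache lines.
Row-major traversal misses (one per line touched): 159 * ceil(31 * 8 / 64) = 636
Column-major traversal misses (no reuse, every access misses): 159 * 31 = 4929
Ratio = 4929 / 636 = 7.75

7.75


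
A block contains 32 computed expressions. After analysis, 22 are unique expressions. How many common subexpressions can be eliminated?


CSE count = total expressions - unique expressions
= 32 - 22 = 10

10


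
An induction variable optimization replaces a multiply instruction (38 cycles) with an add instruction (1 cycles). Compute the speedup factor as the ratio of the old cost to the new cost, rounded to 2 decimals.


Ratio = mult_cost / add_cost = 38 / 1 = 38.0

38.0


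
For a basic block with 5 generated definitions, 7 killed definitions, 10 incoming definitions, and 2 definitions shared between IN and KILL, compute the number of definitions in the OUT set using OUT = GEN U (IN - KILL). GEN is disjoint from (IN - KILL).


IN - KILL: 10 - 2 = 8 surviving definitions
OUT = GEN + surviving = 5 + 8 = 13

13


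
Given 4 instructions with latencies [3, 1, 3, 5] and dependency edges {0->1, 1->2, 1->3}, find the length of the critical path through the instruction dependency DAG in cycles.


Compute longest path through dependency graph: dist(Ik) = max over predecessors of dist + latency(Ik).
dist(I0) = latency 3 = 3
dist(I1) = dist(I0) + 1 = 3 + 1 = 4
dist(I2) = dist(I1) + 3 = 4 + 3 = 7
dist(I3) = dist(I1) + 5 = 4 + 5 = 9
Critical path = max dist = 9

9


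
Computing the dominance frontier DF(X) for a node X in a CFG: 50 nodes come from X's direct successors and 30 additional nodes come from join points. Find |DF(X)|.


DF(X) = direct successor contributions + join point contributions
= 50 + 30 = 80

80


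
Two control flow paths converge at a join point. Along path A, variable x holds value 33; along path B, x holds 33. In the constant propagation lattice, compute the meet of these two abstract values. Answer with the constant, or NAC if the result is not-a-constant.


Meet operation: if both paths give the same constant, result is that constant; if they differ, result is NAC (not-a-constant).
Path A: 33, Path B: 33 -> equal
Result: constant -> 33

33


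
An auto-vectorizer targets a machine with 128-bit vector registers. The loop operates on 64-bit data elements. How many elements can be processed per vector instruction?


Width = SIMD bits / data type bits
= 128 / 64 = 2

2


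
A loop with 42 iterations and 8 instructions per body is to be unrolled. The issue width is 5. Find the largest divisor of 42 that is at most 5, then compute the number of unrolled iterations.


Largest divisor of 42 <= 5 is 3
New iterations = 42 / 3 = 14

14


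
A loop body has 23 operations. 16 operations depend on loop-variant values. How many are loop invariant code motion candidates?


Invariant candidates = total - loop-dependent
= 23 - 16 = 7

7


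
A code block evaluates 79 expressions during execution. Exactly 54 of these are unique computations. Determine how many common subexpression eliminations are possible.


CSE count = total expressions - unique expressions
= 79 - 54 = 25

25


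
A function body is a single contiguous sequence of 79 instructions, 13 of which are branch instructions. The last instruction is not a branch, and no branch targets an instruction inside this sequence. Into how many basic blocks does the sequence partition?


With no in-sequence branch targets, the leaders are the first instruction plus the instruction after each branch.
Number of basic blocks = branches + 1
= 13 + 1 = 14

14


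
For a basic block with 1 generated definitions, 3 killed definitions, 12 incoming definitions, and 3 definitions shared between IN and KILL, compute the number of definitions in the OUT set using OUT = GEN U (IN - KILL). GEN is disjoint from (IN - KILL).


IN - KILL: 12 - 3 = 9 surviving definitions
OUT = GEN + surviving = 1 + 9 = 10

10


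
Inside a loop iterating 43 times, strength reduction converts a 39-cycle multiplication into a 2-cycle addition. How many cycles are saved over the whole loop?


Per-iteration saving = 39 - 2 = 37
Total saved = 43 * 37 = 1591

1591


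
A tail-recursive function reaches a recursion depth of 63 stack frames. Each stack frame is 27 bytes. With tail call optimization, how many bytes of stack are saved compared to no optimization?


Without TCO: 63 * 27 = 1701 bytes
With TCO: reuse 1 frame = 27 bytes
Savings = 1701 - 27 = 1674

1674


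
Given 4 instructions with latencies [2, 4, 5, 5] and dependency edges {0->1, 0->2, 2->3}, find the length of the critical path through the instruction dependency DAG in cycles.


Compute longest path through dependency graph: dist(Ik) = max over predecessors of dist + latency(Ik).
dist(I0) = latency 2 = 2
dist(I1) = dist(I0) + 4 = 2 + 4 = 6
dist(I2) = dist(I0) + 5 = 2 + 5 = 7
dist(I3) = dist(I2) + 5 = 7 + 5 = 12
Critical path = max dist = 12

12


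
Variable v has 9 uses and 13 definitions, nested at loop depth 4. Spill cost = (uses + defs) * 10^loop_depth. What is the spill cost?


uses + defs = 9 + 13 = 22
10^4 = 10000
Spill cost = 22 * 10000 = 220000

220000


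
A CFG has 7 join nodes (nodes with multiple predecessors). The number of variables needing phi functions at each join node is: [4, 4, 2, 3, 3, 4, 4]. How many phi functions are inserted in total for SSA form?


Total phi functions = sum of phi functions at each join node
= 4 + 4 + 2 + 3 + 3 + 4 + 4 = 24

24


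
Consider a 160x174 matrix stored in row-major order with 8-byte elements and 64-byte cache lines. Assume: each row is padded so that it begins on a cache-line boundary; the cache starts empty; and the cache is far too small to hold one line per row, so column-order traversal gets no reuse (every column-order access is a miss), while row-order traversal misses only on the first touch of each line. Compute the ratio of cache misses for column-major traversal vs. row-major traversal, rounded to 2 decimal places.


Each row occupies 174 * 8 = 1392 bytes and starts on a line boundary, so it spans ceil(1392 / 64) = 22 cache lines.
Row-major traversal misses (one per line touched): 160 * ceil(174 * 8 / 64) = 3520
Column-major traversal misses (no reuse, every access misses): 160 * 174 = 27840
Ratio = 27840 / 3520 = 7.91

7.91


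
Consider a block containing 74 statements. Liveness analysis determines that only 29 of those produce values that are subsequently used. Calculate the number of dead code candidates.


Dead code = total statements - live definitions
= 74 - 29 = 45

45


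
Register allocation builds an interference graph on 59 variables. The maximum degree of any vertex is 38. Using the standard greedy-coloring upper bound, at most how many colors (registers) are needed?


Greedy coloring never needs more than (max_degree + 1) colors: when coloring a vertex, at most max_degree neighbors are already colored.
Upper bound = 38 + 1 = 39

39


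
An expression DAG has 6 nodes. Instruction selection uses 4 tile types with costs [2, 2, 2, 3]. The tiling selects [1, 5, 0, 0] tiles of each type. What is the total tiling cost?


Total cost = sum(count_i * cost_i)
= 1*2 + 5*2 + 0*2 + 0*3
= 12

12


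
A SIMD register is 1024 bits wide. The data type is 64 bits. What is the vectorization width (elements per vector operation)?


Width = SIMD bits / data type bits
= 1024 / 64 = 16

16


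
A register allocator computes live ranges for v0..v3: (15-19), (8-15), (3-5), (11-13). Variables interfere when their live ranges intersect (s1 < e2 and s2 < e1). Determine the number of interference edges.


Check all pairs for overlapping intervals.
Two intervals (s1,e1) and (s2,e2) overlap if s1 < e2 and s2 < e1.
v0 (15-19) vs v1..v3: overlaps none -> 0
v1 (8-15) vs v2..v3: overlaps v3 -> 1
v2 (3-5) vs v3: overlaps none -> 0
Total overlapping pairs = 0 + 1 + 0 = 1

1


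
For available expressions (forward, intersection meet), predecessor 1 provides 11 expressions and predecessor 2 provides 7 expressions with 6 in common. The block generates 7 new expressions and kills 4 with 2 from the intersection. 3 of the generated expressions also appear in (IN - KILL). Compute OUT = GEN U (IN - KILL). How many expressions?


IN = intersection of predecessors = 6
IN - KILL = 6 - 2 = 4
|OUT| = |GEN| + |IN - KILL| - |GEN ∩ (IN - KILL)| = 7 + 4 - 3 = 8

8


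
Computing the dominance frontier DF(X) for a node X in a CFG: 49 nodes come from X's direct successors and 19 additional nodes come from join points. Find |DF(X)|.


DF(X) = direct successor contributions + join point contributions
= 49 + 19 = 68

68


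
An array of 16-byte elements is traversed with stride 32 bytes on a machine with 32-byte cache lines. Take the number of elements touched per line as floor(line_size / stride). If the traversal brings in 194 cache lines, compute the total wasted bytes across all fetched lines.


Elements per line = floor(32 / 32) = 1
Bytes used per line = 1 * 16 = 16
Wasted per line = 32 - 16 = 16
Total wasted = 16 * 194 = 3104

3104


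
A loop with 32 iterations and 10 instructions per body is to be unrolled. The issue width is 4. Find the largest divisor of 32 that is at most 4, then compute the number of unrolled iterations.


Largest divisor of 32 <= 4 is 4
New iterations = 32 / 4 = 8

8


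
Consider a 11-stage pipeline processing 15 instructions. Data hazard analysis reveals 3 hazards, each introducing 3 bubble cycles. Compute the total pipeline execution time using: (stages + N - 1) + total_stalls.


Base cycles = 11 + 15 - 1 = 25
Total stalls = 3 * 3 = 9
Total = 25 + 9 = 34

34


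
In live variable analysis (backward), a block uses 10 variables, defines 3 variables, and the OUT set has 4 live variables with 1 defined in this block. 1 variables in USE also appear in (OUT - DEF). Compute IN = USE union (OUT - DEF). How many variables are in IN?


OUT - DEF: 4 - 1 = 3
|IN| = |USE| + |OUT - DEF| - |USE ∩ (OUT - DEF)| = 10 + 3 - 1 = 12

12


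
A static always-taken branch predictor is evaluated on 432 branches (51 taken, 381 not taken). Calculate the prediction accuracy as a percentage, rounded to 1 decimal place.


Predictor: always-taken
Correct predictions = 51
Accuracy = 51 / 432 * 100 = 11.8%

11.8


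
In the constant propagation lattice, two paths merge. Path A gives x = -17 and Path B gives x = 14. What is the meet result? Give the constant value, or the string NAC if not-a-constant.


Meet operation: if both paths give the same constant, result is that constant; if they differ, result is NAC (not-a-constant).
Path A: -17, Path B: 14 -> differ
Result: not-a-constant -> NAC

NAC


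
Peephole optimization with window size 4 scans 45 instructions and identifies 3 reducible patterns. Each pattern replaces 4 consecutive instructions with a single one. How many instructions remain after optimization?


Each match removes 3 instructions.
Total removed = 3 * 3 = 9
Remaining = 45 - 9 = 36

36


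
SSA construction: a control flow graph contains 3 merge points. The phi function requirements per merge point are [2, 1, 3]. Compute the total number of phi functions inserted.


Total phi functions = sum of phi functions at each join node
= 2 + 1 + 3 = 6

6


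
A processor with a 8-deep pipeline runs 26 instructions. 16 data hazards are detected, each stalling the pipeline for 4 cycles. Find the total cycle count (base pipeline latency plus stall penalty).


Base cycles = 8 + 26 - 1 = 33
Total stalls = 16 * 4 = 64
Total = 33 + 64 = 97

97


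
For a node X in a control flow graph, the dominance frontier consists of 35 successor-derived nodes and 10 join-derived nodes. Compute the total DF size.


DF(X) = direct successor contributions + join point contributions
= 35 + 10 = 45

45


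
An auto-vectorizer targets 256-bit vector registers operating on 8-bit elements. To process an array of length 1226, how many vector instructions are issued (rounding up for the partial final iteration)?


Width = 256 / 8 = 32 elements per vector op
Iterations = ceil(1226 / 32) = 39

39


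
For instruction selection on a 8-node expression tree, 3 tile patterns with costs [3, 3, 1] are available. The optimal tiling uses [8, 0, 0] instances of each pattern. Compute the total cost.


Total cost = sum(count_i * cost_i)
= 8*3 + 0*3 + 0*1
= 24

24


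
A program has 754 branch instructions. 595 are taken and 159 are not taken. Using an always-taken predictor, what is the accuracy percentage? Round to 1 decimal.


Predictor: always-taken
Correct predictions = 595
Accuracy = 595 / 754 * 100 = 78.9%

78.9


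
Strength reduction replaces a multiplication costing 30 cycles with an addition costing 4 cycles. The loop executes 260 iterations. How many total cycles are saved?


Per-iteration saving = 30 - 4 = 26
Total saved = 260 * 26 = 6760

6760


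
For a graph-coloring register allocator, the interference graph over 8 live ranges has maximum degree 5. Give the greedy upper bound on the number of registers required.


Greedy coloring never needs more than (max_degree + 1) colors: when coloring a vertex, at most max_degree neighbors are already colored.
Upper bound = 5 + 1 = 6

6


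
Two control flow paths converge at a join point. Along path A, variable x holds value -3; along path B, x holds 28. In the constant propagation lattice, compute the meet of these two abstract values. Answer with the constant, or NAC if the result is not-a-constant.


Meet operation: if both paths give the same constant, result is that constant; if they differ, result is NAC (not-a-constant).
Path A: -3, Path B: 28 -> differ
Result: not-a-constant -> NAC

NAC


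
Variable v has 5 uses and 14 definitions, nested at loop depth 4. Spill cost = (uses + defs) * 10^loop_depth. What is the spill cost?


uses + defs = 5 + 14 = 19
10^4 = 10000
Spill cost = 19 * 10000 = 190000

190000


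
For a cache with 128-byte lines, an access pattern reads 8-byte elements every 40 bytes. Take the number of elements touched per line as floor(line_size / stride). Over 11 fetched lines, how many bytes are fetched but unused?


Elements per line = floor(128 / 40) = 3
Bytes used per line = 3 * 8 = 24
Wasted per line = 128 - 24 = 104
Total wasted = 104 * 11 = 1144

1144


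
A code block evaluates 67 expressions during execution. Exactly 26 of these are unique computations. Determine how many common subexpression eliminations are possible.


CSE count = total expressions - unique expressions
= 67 - 26 = 41

41


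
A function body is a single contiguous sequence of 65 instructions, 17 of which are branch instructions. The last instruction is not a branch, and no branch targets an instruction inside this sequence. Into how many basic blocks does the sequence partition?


With no in-sequence branch targets, the leaders are the first instruction plus the instruction after each branch.
Number of basic blocks = branches + 1
= 17 + 1 = 18

18


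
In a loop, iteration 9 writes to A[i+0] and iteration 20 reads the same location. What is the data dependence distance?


Distance = read iteration - write iteration
= 20 - 9 = 11

11


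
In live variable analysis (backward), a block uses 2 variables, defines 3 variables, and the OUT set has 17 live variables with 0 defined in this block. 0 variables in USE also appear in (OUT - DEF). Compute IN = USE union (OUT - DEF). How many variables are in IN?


OUT - DEF: 17 - 0 = 17
|IN| = |USE| + |OUT - DEF| - |USE ∩ (OUT - DEF)| = 2 + 17 - 0 = 19

19


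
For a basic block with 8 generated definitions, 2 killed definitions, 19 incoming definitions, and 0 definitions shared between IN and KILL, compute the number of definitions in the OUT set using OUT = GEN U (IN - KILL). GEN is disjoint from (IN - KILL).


IN - KILL: 19 - 0 = 19 surviving definitions
OUT = GEN + surviving = 8 + 19 = 27

27


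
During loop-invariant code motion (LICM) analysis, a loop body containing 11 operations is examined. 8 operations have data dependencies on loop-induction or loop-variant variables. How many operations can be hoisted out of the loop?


Invariant candidates = total - loop-dependent
= 11 - 8 = 3

3


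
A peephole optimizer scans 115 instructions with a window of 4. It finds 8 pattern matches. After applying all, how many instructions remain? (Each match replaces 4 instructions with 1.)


Each match removes 3 instructions.
Total removed = 8 * 3 = 24
Remaining = 115 - 24 = 91

91


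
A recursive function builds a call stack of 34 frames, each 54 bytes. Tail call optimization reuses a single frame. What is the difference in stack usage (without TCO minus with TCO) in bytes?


Without TCO: 34 * 54 = 1836 bytes
With TCO: reuse 1 frame = 54 bytes
Savings = 1836 - 54 = 1782

1782


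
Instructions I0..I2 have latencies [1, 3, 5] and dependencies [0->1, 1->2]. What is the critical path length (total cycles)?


Compute longest path through dependency graph: dist(Ik) = max over predecessors of dist + latency(Ik).
dist(I0) = latency 1 = 1
dist(I1) = dist(I0) + 3 = 1 + 3 = 4
dist(I2) = dist(I1) + 5 = 4 + 5 = 9
Critical path = max dist = 9

9


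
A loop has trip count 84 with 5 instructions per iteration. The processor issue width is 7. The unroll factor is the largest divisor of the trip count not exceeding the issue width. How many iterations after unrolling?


Largest divisor of 84 <= 7 is 7
New iterations = 84 / 7 = 12

12


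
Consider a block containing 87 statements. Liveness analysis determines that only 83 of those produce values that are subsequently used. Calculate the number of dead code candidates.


Dead code = total statements - live definitions
= 87 - 83 = 4

4


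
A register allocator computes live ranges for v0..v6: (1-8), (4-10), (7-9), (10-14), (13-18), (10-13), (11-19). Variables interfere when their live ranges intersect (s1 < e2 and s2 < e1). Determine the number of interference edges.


Check all pairs for overlapping intervals.
Two intervals (s1,e1) and (s2,e2) overlap if s1 < e2 and s2 < e1.
v0 (1-8) vs v1..v6: overlaps v1, v2 -> 2
v1 (4-10) vs v2..v6: overlaps v2 -> 1
v2 (7-9) vs v3..v6: overlaps none -> 0
v3 (10-14) vs v4..v6: overlaps v4, v5, v6 -> 3
v4 (13-18) vs v5..v6: overlaps v6 -> 1
v5 (10-13) vs v6: overlaps v6 -> 1
Total overlapping pairs = 2 + 1 + 0 + 3 + 1 + 1 = 8

8


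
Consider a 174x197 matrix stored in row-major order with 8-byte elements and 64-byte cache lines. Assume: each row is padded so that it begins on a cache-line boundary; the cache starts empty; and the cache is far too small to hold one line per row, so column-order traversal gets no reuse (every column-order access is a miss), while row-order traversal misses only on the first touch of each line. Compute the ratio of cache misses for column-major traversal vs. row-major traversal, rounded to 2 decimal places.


Each row occupies 197 * 8 = 1576 bytes and starts on a line boundary, so it spans ceil(1576 / 64) = 25 cache lines.
Row-major traversal misses (one per line touched): 174 * ceil(197 * 8 / 64) = 4350
Column-major traversal misses (no reuse, every access misses): 174 * 197 = 34278
Ratio = 34278 / 4350 = 7.88

7.88


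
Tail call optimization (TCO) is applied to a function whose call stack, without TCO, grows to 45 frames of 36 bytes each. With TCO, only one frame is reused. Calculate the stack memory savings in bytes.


Without TCO: 45 * 36 = 1620 bytes
With TCO: reuse 1 frame = 36 bytes
Savings = 1620 - 36 = 1584

1584


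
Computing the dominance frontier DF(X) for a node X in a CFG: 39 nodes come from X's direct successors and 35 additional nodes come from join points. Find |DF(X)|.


DF(X) = direct successor contributions + join point contributions
= 39 + 35 = 74

74


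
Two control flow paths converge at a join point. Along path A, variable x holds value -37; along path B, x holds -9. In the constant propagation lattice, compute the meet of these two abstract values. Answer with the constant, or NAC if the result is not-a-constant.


Meet operation: if both paths give the same constant, result is that constant; if they differ, result is NAC (not-a-constant).
Path A: -37, Path B: -9 -> differ
Result: not-a-constant -> NAC

NAC


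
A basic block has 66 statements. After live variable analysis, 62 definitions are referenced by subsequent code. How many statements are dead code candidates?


Dead code = total statements - live definitions
= 66 - 62 = 4

4


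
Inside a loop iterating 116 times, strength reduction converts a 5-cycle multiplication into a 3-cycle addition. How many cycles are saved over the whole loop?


Per-iteration saving = 5 - 3 = 2
Total saved = 116 * 2 = 232

232


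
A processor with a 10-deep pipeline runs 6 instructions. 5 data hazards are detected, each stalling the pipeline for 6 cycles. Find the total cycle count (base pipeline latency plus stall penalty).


Base cycles = 10 + 6 - 1 = 15
Total stalls = 5 * 6 = 30
Total = 15 + 30 = 45

45


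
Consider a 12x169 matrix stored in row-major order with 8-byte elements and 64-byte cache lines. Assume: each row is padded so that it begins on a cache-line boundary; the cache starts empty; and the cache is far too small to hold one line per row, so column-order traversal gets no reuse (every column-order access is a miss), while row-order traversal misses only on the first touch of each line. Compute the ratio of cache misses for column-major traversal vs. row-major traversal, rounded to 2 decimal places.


Each row occupies 169 * 8 = 1352 bytes and starts on a line boundary, so it spans ceil(1352 / 64) = 22 cache lines.
Row-major traversal misses (one per line touched): 12 * ceil(169 * 8 / 64) = 264
Column-major traversal misses (no reuse, every access misses): 12 * 169 = 2028
Ratio = 2028 / 264 = 7.68

7.68


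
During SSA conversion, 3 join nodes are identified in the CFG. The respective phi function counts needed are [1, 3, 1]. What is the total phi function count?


Total phi functions = sum of phi functions at each join node
= 1 + 3 + 1 = 5

5


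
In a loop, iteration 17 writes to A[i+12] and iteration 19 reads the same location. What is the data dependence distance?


Distance = read iteration - write iteration
= 19 - 17 = 2

2


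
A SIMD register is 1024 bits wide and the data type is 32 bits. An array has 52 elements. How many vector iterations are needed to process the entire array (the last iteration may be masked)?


Width = 1024 / 32 = 32 elements per vector op
Iterations = ceil(52 / 32) = 2

2


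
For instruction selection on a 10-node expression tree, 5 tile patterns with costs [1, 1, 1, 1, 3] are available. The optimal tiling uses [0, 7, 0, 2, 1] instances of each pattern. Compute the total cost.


Total cost = sum(count_i * cost_i)
= 0*1 + 7*1 + 0*1 + 2*1 + 1*3
= 12

12


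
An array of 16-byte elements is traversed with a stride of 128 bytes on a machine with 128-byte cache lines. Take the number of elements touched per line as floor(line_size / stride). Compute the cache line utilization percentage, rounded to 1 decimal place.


Elements per cache line = floor(128 / 128) = 1
Bytes used = 1 * 16 = 16
Utilization = 16 / 128 * 100 = 12.5%

12.5


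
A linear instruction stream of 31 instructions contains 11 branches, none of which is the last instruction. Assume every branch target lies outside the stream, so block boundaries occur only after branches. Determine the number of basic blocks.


With no in-sequence branch targets, the leaders are the first instruction plus the instruction after each branch.
Number of basic blocks = branches + 1
= 11 + 1 = 12

12


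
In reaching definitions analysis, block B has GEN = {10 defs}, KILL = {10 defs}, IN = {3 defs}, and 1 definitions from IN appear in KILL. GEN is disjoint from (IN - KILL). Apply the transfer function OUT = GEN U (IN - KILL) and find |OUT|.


IN - KILL: 3 - 1 = 2 surviving definitions
OUT = GEN + surviving = 10 + 2 = 12

12


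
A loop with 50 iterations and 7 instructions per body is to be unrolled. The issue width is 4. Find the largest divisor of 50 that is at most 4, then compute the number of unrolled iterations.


Largest divisor of 50 <= 4 is 2
New iterations = 50 / 2 = 25

25


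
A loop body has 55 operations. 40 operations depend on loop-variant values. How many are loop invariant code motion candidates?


Invariant candidates = total - loop-dependent
= 55 - 40 = 15

15


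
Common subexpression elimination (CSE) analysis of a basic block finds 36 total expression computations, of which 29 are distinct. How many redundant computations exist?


CSE count = total expressions - unique expressions
= 36 - 29 = 7

7


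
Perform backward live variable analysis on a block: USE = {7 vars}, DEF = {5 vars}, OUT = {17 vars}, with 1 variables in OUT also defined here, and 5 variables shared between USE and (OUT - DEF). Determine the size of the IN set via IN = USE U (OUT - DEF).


OUT - DEF: 17 - 1 = 16
|IN| = |USE| + |OUT - DEF| - |USE ∩ (OUT - DEF)| = 7 + 16 - 5 = 18

18


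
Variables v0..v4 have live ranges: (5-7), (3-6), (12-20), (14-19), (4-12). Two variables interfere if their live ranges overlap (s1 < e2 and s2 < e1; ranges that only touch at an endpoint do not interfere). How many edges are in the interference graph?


Check all pairs for overlapping intervals.
Two intervals (s1,e1) and (s2,e2) overlap if s1 < e2 and s2 < e1.
v0 (5-7) vs v1..v4: overlaps v1, v4 -> 2
v1 (3-6) vs v2..v4: overlaps v4 -> 1
v2 (12-20) vs v3..v4: overlaps v3 -> 1
v3 (14-19) vs v4: overlaps none -> 0
Total overlapping pairs = 2 + 1 + 1 + 0 = 4

4


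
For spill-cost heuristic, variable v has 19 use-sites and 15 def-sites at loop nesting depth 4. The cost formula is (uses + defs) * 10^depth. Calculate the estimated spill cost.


uses + defs = 19 + 15 = 34
10^4 = 10000
Spill cost = 34 * 10000 = 340000

340000


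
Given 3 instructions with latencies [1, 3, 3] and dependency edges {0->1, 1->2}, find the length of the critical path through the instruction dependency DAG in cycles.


Compute longest path through dependency graph: dist(Ik) = max over predecessors of dist + latency(Ik).
dist(I0) = latency 1 = 1
dist(I1) = dist(I0) + 3 = 1 + 3 = 4
dist(I2) = dist(I1) + 3 = 4 + 3 = 7
Critical path = max dist = 7

7


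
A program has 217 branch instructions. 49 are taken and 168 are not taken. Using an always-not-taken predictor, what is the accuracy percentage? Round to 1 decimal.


Predictor: always-not-taken
Correct predictions = 168
Accuracy = 168 / 217 * 100 = 77.4%

77.4


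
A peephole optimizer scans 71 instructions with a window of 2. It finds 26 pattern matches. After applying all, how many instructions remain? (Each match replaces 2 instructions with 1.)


Each match removes 1 instructions.
Total removed = 26 * 1 = 26
Remaining = 71 - 26 = 45

45


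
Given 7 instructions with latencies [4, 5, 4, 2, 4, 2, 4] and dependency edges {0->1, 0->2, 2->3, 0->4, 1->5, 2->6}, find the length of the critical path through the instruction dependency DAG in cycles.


Compute longest path through dependency graph: dist(Ik) = max over predecessors of dist + latency(Ik).
dist(I0) = latency 4 = 4
dist(I1) = dist(I0) + 5 = 4 + 5 = 9
dist(I2) = dist(I0) + 4 = 4 + 4 = 8
dist(I3) = dist(I2) + 2 = 8 + 2 = 10
dist(I4) = dist(I0) + 4 = 4 + 4 = 8
dist(I5) = dist(I1) + 2 = 9 + 2 = 11
dist(I6) = dist(I2) + 4 = 8 + 4 = 12
Critical path = max dist = 12

12


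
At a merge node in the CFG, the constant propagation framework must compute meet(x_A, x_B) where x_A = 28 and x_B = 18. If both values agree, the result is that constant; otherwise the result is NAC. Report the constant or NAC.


Meet operation: if both paths give the same constant, result is that constant; if they differ, result is NAC (not-a-constant).
Path A: 28, Path B: 18 -> differ
Result: not-a-constant -> NAC

NAC


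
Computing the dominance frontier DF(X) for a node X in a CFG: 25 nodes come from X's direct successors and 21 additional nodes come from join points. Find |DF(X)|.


DF(X) = direct successor contributions + join point contributions
= 25 + 21 = 46

46


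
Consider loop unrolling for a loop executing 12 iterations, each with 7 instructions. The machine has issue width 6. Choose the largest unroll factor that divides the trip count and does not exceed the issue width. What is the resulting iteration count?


Largest divisor of 12 <= 6 is 6
New iterations = 12 / 6 = 2

2


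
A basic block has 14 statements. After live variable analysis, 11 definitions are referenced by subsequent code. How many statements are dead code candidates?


Dead code = total statements - live definitions
= 14 - 11 = 3

3


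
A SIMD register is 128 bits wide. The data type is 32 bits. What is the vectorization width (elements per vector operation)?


Width = SIMD bits / data type bits
= 128 / 32 = 4

4


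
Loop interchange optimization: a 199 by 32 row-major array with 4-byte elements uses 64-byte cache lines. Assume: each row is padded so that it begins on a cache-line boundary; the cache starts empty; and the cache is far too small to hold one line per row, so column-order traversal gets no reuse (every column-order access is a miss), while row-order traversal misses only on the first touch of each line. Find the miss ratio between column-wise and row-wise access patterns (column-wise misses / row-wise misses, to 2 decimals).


Each row occupies 32 * 4 = 128 bytes and starts on a line boundary, so it spans ceil(128 / 64) = 2 cache lines.
Row-major traversal misses (one per line touched): 199 * ceil(32 * 4 / 64) = 398
Column-major traversal misses (no reuse, every access misses): 199 * 32 = 6368
Ratio = 6368 / 398 = 16.0

16.0
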